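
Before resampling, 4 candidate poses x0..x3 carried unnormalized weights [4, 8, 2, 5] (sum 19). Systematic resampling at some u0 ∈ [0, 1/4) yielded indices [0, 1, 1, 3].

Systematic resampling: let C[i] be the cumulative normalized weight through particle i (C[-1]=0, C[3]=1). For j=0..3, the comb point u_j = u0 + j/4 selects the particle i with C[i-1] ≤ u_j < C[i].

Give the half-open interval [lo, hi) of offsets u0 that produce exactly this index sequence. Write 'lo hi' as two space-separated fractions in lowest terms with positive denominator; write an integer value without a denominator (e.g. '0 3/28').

C = [4/19, 12/19, 14/19, 1]
j=0 picked index 0: u0 ∈ [0, 4/19)
j=1 picked index 1: u0 ∈ [-3/76, 29/76)
j=2 picked index 1: u0 ∈ [-11/38, 5/38)
j=3 picked index 3: u0 ∈ [-1/76, 1/4)
intersection: [0, 5/38)

0 5/38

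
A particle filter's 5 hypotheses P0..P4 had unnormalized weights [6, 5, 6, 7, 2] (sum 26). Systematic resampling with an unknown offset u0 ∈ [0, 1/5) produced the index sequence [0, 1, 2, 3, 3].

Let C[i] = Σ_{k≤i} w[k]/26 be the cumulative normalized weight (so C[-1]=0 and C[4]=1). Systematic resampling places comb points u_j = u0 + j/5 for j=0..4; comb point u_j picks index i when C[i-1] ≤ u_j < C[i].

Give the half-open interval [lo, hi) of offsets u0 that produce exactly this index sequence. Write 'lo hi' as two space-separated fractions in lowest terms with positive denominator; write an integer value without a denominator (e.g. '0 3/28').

C = [3/13, 11/26, 17/26, 12/13, 1]
j=0 picked index 0: u0 ∈ [0, 3/13)
j=1 picked index 1: u0 ∈ [2/65, 29/130)
j=2 picked index 2: u0 ∈ [3/130, 33/130)
j=3 picked index 3: u0 ∈ [7/130, 21/65)
j=4 picked index 3: u0 ∈ [-19/130, 8/65)
intersection: [7/130, 8/65)

7/130 8/65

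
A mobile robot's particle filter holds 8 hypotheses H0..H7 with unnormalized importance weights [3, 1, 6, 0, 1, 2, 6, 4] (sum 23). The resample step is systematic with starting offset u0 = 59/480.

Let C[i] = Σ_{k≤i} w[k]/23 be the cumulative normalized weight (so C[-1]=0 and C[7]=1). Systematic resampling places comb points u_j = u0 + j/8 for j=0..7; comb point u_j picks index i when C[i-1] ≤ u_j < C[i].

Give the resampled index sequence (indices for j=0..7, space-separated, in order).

0 2 2 5 6 6 7 7

C = [3/23, 4/23, 10/23, 10/23, 11/23, 13/23, 19/23, 1]
j=0: u_0=59/480 ∈ [0, 3/23) → index 0
j=1: u_1=119/480 ∈ [4/23, 10/23) → index 2
j=2: u_2=179/480 ∈ [4/23, 10/23) → index 2
j=3: u_3=239/480 ∈ [11/23, 13/23) → index 5
j=4: u_4=299/480 ∈ [13/23, 19/23) → index 6
j=5: u_5=359/480 ∈ [13/23, 19/23) → index 6
j=6: u_6=419/480 ∈ [19/23, 1) → index 7
j=7: u_7=479/480 ∈ [19/23, 1) → index 7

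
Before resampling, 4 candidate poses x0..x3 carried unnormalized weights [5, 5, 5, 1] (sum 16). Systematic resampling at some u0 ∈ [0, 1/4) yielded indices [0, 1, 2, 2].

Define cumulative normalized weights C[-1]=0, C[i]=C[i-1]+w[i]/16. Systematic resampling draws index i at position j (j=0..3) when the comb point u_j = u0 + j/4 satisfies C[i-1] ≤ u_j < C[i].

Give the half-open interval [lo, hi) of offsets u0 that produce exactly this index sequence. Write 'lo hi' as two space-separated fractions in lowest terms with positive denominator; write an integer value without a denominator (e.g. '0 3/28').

1/8 3/16

C = [5/16, 5/8, 15/16, 1]
j=0 picked index 0: u0 ∈ [0, 5/16)
j=1 picked index 1: u0 ∈ [1/16, 3/8)
j=2 picked index 2: u0 ∈ [1/8, 7/16)
j=3 picked index 2: u0 ∈ [-1/8, 3/16)
intersection: [1/8, 3/16)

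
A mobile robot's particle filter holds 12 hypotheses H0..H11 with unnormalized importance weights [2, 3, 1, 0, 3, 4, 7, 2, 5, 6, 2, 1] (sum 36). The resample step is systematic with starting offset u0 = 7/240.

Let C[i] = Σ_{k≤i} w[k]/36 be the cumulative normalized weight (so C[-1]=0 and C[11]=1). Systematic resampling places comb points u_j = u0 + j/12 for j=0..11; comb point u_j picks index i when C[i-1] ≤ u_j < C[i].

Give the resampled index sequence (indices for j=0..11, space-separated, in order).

C = [1/18, 5/36, 1/6, 1/6, 1/4, 13/36, 5/9, 11/18, 3/4, 11/12, 35/36, 1]
j=0: u_0=7/240 ∈ [0, 1/18) → index 0
j=1: u_1=9/80 ∈ [1/18, 5/36) → index 1
j=2: u_2=47/240 ∈ [1/6, 1/4) → index 4
j=3: u_3=67/240 ∈ [1/4, 13/36) → index 5
j=4: u_4=29/80 ∈ [13/36, 5/9) → index 6
j=5: u_5=107/240 ∈ [13/36, 5/9) → index 6
j=6: u_6=127/240 ∈ [13/36, 5/9) → index 6
j=7: u_7=49/80 ∈ [11/18, 3/4) → index 8
j=8: u_8=167/240 ∈ [11/18, 3/4) → index 8
j=9: u_9=187/240 ∈ [3/4, 11/12) → index 9
j=10: u_10=69/80 ∈ [3/4, 11/12) → index 9
j=11: u_11=227/240 ∈ [11/12, 35/36) → index 10

0 1 4 5 6 6 6 8 8 9 9 10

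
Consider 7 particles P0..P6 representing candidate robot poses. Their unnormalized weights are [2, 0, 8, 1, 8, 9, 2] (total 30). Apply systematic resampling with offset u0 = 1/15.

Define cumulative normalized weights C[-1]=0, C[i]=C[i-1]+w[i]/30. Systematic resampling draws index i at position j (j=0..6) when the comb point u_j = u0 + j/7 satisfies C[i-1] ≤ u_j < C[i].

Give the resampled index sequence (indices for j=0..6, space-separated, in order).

C = [1/15, 1/15, 1/3, 11/30, 19/30, 14/15, 1]
j=0: u_0=1/15 ∈ [1/15, 1/3) → index 2
j=1: u_1=22/105 ∈ [1/15, 1/3) → index 2
j=2: u_2=37/105 ∈ [1/3, 11/30) → index 3
j=3: u_3=52/105 ∈ [11/30, 19/30) → index 4
j=4: u_4=67/105 ∈ [19/30, 14/15) → index 5
j=5: u_5=82/105 ∈ [19/30, 14/15) → index 5
j=6: u_6=97/105 ∈ [19/30, 14/15) → index 5

2 2 3 4 5 5 5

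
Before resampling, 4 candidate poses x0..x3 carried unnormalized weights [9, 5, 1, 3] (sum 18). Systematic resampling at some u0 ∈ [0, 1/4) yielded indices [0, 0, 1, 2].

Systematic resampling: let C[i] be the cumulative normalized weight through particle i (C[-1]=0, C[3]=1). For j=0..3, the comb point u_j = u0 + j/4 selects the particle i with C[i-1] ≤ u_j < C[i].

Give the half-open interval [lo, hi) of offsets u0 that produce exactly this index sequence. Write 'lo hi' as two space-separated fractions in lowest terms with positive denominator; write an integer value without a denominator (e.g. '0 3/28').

C = [1/2, 7/9, 5/6, 1]
j=0 picked index 0: u0 ∈ [0, 1/2)
j=1 picked index 0: u0 ∈ [-1/4, 1/4)
j=2 picked index 1: u0 ∈ [0, 5/18)
j=3 picked index 2: u0 ∈ [1/36, 1/12)
intersection: [1/36, 1/12)

1/36 1/12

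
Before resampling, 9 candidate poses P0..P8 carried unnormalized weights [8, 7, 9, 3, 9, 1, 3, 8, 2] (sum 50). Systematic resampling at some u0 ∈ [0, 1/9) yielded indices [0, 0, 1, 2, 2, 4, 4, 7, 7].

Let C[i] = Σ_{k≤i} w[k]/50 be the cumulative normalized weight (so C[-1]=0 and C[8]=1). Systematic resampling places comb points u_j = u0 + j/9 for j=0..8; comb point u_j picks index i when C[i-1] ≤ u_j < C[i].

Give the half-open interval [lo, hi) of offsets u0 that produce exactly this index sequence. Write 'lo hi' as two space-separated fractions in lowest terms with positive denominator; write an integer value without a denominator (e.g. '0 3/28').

1/45 8/225

C = [4/25, 3/10, 12/25, 27/50, 18/25, 37/50, 4/5, 24/25, 1]
j=0 picked index 0: u0 ∈ [0, 4/25)
j=1 picked index 0: u0 ∈ [-1/9, 11/225)
j=2 picked index 1: u0 ∈ [-14/225, 7/90)
j=3 picked index 2: u0 ∈ [-1/30, 11/75)
j=4 picked index 2: u0 ∈ [-13/90, 8/225)
j=5 picked index 4: u0 ∈ [-7/450, 37/225)
j=6 picked index 4: u0 ∈ [-19/150, 4/75)
j=7 picked index 7: u0 ∈ [1/45, 41/225)
j=8 picked index 7: u0 ∈ [-4/45, 16/225)
intersection: [1/45, 8/225)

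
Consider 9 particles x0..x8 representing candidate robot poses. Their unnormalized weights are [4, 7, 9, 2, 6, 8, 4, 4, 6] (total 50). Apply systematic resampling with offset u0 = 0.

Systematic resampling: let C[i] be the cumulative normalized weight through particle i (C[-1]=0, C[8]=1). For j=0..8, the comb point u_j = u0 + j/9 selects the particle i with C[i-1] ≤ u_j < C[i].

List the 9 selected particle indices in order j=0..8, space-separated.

C = [2/25, 11/50, 2/5, 11/25, 14/25, 18/25, 4/5, 22/25, 1]
j=0: u_0=0 ∈ [0, 2/25) → index 0
j=1: u_1=1/9 ∈ [2/25, 11/50) → index 1
j=2: u_2=2/9 ∈ [11/50, 2/5) → index 2
j=3: u_3=1/3 ∈ [11/50, 2/5) → index 2
j=4: u_4=4/9 ∈ [11/25, 14/25) → index 4
j=5: u_5=5/9 ∈ [11/25, 14/25) → index 4
j=6: u_6=2/3 ∈ [14/25, 18/25) → index 5
j=7: u_7=7/9 ∈ [18/25, 4/5) → index 6
j=8: u_8=8/9 ∈ [22/25, 1) → index 8

0 1 2 2 4 4 5 6 8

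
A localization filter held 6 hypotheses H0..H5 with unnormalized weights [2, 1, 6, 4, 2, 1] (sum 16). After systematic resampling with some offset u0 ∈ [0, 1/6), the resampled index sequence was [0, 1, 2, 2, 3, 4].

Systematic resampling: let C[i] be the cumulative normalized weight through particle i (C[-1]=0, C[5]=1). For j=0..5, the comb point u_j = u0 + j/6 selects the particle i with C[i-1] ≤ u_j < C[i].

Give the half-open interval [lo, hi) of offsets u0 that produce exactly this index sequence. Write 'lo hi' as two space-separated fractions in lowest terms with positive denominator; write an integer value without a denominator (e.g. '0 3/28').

C = [1/8, 3/16, 9/16, 13/16, 15/16, 1]
j=0 picked index 0: u0 ∈ [0, 1/8)
j=1 picked index 1: u0 ∈ [-1/24, 1/48)
j=2 picked index 2: u0 ∈ [-7/48, 11/48)
j=3 picked index 2: u0 ∈ [-5/16, 1/16)
j=4 picked index 3: u0 ∈ [-5/48, 7/48)
j=5 picked index 4: u0 ∈ [-1/48, 5/48)
intersection: [0, 1/48)

0 1/48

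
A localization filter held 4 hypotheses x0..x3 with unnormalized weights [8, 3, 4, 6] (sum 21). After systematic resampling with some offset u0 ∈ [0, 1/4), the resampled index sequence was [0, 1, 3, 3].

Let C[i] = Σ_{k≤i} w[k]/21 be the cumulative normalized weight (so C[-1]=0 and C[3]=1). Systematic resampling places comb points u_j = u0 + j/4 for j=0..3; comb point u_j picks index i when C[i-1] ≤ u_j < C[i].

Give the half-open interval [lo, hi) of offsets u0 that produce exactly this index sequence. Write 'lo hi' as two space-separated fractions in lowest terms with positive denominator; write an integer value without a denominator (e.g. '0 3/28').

3/14 1/4

C = [8/21, 11/21, 5/7, 1]
j=0 picked index 0: u0 ∈ [0, 8/21)
j=1 picked index 1: u0 ∈ [11/84, 23/84)
j=2 picked index 3: u0 ∈ [3/14, 1/2)
j=3 picked index 3: u0 ∈ [-1/28, 1/4)
intersection: [3/14, 1/4)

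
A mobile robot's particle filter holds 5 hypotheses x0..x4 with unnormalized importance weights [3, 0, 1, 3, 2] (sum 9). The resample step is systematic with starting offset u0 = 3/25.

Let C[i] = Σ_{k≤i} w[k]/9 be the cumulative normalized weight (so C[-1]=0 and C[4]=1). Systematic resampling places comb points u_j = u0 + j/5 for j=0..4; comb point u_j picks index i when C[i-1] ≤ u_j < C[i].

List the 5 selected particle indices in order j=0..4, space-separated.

0 0 3 3 4

C = [1/3, 1/3, 4/9, 7/9, 1]
j=0: u_0=3/25 ∈ [0, 1/3) → index 0
j=1: u_1=8/25 ∈ [0, 1/3) → index 0
j=2: u_2=13/25 ∈ [4/9, 7/9) → index 3
j=3: u_3=18/25 ∈ [4/9, 7/9) → index 3
j=4: u_4=23/25 ∈ [7/9, 1) → index 4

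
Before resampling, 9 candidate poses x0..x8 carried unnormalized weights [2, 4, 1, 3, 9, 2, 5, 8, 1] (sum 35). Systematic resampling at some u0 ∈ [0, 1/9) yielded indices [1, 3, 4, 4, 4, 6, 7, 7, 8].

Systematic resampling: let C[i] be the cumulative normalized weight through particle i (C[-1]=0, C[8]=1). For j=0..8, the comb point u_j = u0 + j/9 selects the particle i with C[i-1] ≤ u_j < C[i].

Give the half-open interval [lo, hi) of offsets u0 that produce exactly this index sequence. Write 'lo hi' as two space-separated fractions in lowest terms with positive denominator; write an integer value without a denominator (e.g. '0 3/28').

4/45 31/315

C = [2/35, 6/35, 1/5, 2/7, 19/35, 3/5, 26/35, 34/35, 1]
j=0 picked index 1: u0 ∈ [2/35, 6/35)
j=1 picked index 3: u0 ∈ [4/45, 11/63)
j=2 picked index 4: u0 ∈ [4/63, 101/315)
j=3 picked index 4: u0 ∈ [-1/21, 22/105)
j=4 picked index 4: u0 ∈ [-10/63, 31/315)
j=5 picked index 6: u0 ∈ [2/45, 59/315)
j=6 picked index 7: u0 ∈ [8/105, 32/105)
j=7 picked index 7: u0 ∈ [-11/315, 61/315)
j=8 picked index 8: u0 ∈ [26/315, 1/9)
intersection: [4/45, 31/315)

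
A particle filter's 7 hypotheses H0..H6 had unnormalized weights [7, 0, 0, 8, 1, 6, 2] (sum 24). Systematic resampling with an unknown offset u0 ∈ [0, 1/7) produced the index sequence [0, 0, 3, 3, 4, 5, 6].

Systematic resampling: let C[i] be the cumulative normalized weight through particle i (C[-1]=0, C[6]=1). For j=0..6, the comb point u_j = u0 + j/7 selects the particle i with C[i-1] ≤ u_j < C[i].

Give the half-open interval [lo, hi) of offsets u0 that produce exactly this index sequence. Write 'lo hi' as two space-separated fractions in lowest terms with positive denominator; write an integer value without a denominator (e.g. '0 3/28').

5/84 2/21

C = [7/24, 7/24, 7/24, 5/8, 2/3, 11/12, 1]
j=0 picked index 0: u0 ∈ [0, 7/24)
j=1 picked index 0: u0 ∈ [-1/7, 25/168)
j=2 picked index 3: u0 ∈ [1/168, 19/56)
j=3 picked index 3: u0 ∈ [-23/168, 11/56)
j=4 picked index 4: u0 ∈ [3/56, 2/21)
j=5 picked index 5: u0 ∈ [-1/21, 17/84)
j=6 picked index 6: u0 ∈ [5/84, 1/7)
intersection: [5/84, 2/21)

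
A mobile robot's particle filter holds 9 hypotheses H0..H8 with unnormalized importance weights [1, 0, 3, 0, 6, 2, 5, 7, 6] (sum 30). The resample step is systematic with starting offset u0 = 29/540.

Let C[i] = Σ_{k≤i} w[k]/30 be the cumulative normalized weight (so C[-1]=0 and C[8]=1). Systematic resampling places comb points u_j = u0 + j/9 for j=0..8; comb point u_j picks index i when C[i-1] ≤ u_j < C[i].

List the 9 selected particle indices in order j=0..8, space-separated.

C = [1/30, 1/30, 2/15, 2/15, 1/3, 2/5, 17/30, 4/5, 1]
j=0: u_0=29/540 ∈ [1/30, 2/15) → index 2
j=1: u_1=89/540 ∈ [2/15, 1/3) → index 4
j=2: u_2=149/540 ∈ [2/15, 1/3) → index 4
j=3: u_3=209/540 ∈ [1/3, 2/5) → index 5
j=4: u_4=269/540 ∈ [2/5, 17/30) → index 6
j=5: u_5=329/540 ∈ [17/30, 4/5) → index 7
j=6: u_6=389/540 ∈ [17/30, 4/5) → index 7
j=7: u_7=449/540 ∈ [4/5, 1) → index 8
j=8: u_8=509/540 ∈ [4/5, 1) → index 8

2 4 4 5 6 7 7 8 8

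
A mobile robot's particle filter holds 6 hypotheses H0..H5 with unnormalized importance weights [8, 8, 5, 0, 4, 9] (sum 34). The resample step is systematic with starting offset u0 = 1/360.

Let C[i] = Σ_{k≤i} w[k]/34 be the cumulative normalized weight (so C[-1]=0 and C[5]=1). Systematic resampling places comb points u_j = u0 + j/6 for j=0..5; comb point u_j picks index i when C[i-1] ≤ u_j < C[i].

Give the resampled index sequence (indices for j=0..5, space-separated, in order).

0 0 1 2 4 5

C = [4/17, 8/17, 21/34, 21/34, 25/34, 1]
j=0: u_0=1/360 ∈ [0, 4/17) → index 0
j=1: u_1=61/360 ∈ [0, 4/17) → index 0
j=2: u_2=121/360 ∈ [4/17, 8/17) → index 1
j=3: u_3=181/360 ∈ [8/17, 21/34) → index 2
j=4: u_4=241/360 ∈ [21/34, 25/34) → index 4
j=5: u_5=301/360 ∈ [25/34, 1) → index 5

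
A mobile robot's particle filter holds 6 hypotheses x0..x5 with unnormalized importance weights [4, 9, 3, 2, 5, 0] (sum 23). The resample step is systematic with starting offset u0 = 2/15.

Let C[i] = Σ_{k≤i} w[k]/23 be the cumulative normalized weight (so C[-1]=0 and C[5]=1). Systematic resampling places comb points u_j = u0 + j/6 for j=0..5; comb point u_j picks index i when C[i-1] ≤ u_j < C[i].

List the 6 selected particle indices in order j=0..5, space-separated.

C = [4/23, 13/23, 16/23, 18/23, 1, 1]
j=0: u_0=2/15 ∈ [0, 4/23) → index 0
j=1: u_1=3/10 ∈ [4/23, 13/23) → index 1
j=2: u_2=7/15 ∈ [4/23, 13/23) → index 1
j=3: u_3=19/30 ∈ [13/23, 16/23) → index 2
j=4: u_4=4/5 ∈ [18/23, 1) → index 4
j=5: u_5=29/30 ∈ [18/23, 1) → index 4

0 1 1 2 4 4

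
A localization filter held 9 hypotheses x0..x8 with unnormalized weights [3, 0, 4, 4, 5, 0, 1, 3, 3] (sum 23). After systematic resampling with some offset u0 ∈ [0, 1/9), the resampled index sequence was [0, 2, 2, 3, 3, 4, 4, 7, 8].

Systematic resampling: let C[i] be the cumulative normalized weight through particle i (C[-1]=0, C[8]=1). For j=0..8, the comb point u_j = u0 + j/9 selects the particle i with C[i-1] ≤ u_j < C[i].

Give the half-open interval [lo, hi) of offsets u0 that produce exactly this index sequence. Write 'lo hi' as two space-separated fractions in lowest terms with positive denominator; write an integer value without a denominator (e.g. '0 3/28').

C = [3/23, 3/23, 7/23, 11/23, 16/23, 16/23, 17/23, 20/23, 1]
j=0 picked index 0: u0 ∈ [0, 3/23)
j=1 picked index 2: u0 ∈ [4/207, 40/207)
j=2 picked index 2: u0 ∈ [-19/207, 17/207)
j=3 picked index 3: u0 ∈ [-2/69, 10/69)
j=4 picked index 3: u0 ∈ [-29/207, 7/207)
j=5 picked index 4: u0 ∈ [-16/207, 29/207)
j=6 picked index 4: u0 ∈ [-13/69, 2/69)
j=7 picked index 7: u0 ∈ [-8/207, 19/207)
j=8 picked index 8: u0 ∈ [-4/207, 1/9)
intersection: [4/207, 2/69)

4/207 2/69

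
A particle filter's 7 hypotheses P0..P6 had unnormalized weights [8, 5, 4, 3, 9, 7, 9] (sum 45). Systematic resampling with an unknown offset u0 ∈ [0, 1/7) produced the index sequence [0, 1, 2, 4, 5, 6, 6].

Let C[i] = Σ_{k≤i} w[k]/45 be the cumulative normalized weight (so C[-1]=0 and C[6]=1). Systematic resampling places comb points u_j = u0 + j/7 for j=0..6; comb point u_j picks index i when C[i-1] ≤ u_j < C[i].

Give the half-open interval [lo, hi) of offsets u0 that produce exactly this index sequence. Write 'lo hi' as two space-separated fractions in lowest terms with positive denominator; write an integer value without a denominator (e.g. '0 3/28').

3/35 29/315

C = [8/45, 13/45, 17/45, 4/9, 29/45, 4/5, 1]
j=0 picked index 0: u0 ∈ [0, 8/45)
j=1 picked index 1: u0 ∈ [11/315, 46/315)
j=2 picked index 2: u0 ∈ [1/315, 29/315)
j=3 picked index 4: u0 ∈ [1/63, 68/315)
j=4 picked index 5: u0 ∈ [23/315, 8/35)
j=5 picked index 6: u0 ∈ [3/35, 2/7)
j=6 picked index 6: u0 ∈ [-2/35, 1/7)
intersection: [3/35, 29/315)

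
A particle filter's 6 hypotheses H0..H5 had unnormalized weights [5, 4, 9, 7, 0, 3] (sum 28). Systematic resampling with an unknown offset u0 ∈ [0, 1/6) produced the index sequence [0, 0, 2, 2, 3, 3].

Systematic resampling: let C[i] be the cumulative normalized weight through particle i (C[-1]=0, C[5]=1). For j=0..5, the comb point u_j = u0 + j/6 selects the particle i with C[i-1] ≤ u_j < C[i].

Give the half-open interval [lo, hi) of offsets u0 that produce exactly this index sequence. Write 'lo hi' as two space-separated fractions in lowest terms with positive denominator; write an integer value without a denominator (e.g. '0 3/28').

0 1/84

C = [5/28, 9/28, 9/14, 25/28, 25/28, 1]
j=0 picked index 0: u0 ∈ [0, 5/28)
j=1 picked index 0: u0 ∈ [-1/6, 1/84)
j=2 picked index 2: u0 ∈ [-1/84, 13/42)
j=3 picked index 2: u0 ∈ [-5/28, 1/7)
j=4 picked index 3: u0 ∈ [-1/42, 19/84)
j=5 picked index 3: u0 ∈ [-4/21, 5/84)
intersection: [0, 1/84)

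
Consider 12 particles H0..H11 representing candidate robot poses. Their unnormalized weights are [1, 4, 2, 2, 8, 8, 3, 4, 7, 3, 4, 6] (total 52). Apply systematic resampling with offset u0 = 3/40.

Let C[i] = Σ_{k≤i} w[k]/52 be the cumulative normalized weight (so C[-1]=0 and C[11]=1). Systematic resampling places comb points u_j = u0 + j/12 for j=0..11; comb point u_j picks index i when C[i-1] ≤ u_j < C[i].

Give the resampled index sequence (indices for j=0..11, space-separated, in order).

1 3 4 4 5 6 7 8 8 10 11 11

C = [1/52, 5/52, 7/52, 9/52, 17/52, 25/52, 7/13, 8/13, 3/4, 21/26, 23/26, 1]
j=0: u_0=3/40 ∈ [1/52, 5/52) → index 1
j=1: u_1=19/120 ∈ [7/52, 9/52) → index 3
j=2: u_2=29/120 ∈ [9/52, 17/52) → index 4
j=3: u_3=13/40 ∈ [9/52, 17/52) → index 4
j=4: u_4=49/120 ∈ [17/52, 25/52) → index 5
j=5: u_5=59/120 ∈ [25/52, 7/13) → index 6
j=6: u_6=23/40 ∈ [7/13, 8/13) → index 7
j=7: u_7=79/120 ∈ [8/13, 3/4) → index 8
j=8: u_8=89/120 ∈ [8/13, 3/4) → index 8
j=9: u_9=33/40 ∈ [21/26, 23/26) → index 10
j=10: u_10=109/120 ∈ [23/26, 1) → index 11
j=11: u_11=119/120 ∈ [23/26, 1) → index 11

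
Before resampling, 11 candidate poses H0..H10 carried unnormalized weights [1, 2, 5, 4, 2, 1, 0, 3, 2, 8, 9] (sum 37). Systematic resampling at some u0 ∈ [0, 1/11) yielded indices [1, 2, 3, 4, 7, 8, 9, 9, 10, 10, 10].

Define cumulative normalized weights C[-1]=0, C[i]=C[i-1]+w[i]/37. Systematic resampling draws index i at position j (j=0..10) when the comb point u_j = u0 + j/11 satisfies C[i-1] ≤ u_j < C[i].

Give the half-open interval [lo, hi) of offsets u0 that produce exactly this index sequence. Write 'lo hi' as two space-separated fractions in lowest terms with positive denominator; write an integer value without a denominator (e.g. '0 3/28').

C = [1/37, 3/37, 8/37, 12/37, 14/37, 15/37, 15/37, 18/37, 20/37, 28/37, 1]
j=0 picked index 1: u0 ∈ [1/37, 3/37)
j=1 picked index 2: u0 ∈ [-4/407, 51/407)
j=2 picked index 3: u0 ∈ [14/407, 58/407)
j=3 picked index 4: u0 ∈ [21/407, 43/407)
j=4 picked index 7: u0 ∈ [17/407, 50/407)
j=5 picked index 8: u0 ∈ [13/407, 35/407)
j=6 picked index 9: u0 ∈ [-2/407, 86/407)
j=7 picked index 9: u0 ∈ [-39/407, 49/407)
j=8 picked index 10: u0 ∈ [12/407, 3/11)
j=9 picked index 10: u0 ∈ [-25/407, 2/11)
j=10 picked index 10: u0 ∈ [-62/407, 1/11)
intersection: [21/407, 3/37)

21/407 3/37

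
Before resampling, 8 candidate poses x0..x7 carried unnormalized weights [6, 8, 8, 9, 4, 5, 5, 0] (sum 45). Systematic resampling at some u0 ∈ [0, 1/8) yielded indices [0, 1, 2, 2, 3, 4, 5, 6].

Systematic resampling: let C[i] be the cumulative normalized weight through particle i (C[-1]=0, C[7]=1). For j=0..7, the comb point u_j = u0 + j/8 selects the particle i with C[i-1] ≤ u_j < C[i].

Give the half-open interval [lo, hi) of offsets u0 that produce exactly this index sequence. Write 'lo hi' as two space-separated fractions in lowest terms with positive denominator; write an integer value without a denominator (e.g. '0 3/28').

C = [2/15, 14/45, 22/45, 31/45, 7/9, 8/9, 1, 1]
j=0 picked index 0: u0 ∈ [0, 2/15)
j=1 picked index 1: u0 ∈ [1/120, 67/360)
j=2 picked index 2: u0 ∈ [11/180, 43/180)
j=3 picked index 2: u0 ∈ [-23/360, 41/360)
j=4 picked index 3: u0 ∈ [-1/90, 17/90)
j=5 picked index 4: u0 ∈ [23/360, 11/72)
j=6 picked index 5: u0 ∈ [1/36, 5/36)
j=7 picked index 6: u0 ∈ [1/72, 1/8)
intersection: [23/360, 41/360)

23/360 41/360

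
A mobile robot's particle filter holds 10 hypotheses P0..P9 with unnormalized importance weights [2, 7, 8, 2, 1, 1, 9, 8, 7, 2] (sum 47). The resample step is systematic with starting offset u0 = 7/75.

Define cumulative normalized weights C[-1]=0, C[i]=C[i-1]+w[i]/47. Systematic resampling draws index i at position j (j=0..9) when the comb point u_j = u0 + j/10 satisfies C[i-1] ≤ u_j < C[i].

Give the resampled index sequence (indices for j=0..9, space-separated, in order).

1 2 2 3 6 6 7 7 8 9

C = [2/47, 9/47, 17/47, 19/47, 20/47, 21/47, 30/47, 38/47, 45/47, 1]
j=0: u_0=7/75 ∈ [2/47, 9/47) → index 1
j=1: u_1=29/150 ∈ [9/47, 17/47) → index 2
j=2: u_2=22/75 ∈ [9/47, 17/47) → index 2
j=3: u_3=59/150 ∈ [17/47, 19/47) → index 3
j=4: u_4=37/75 ∈ [21/47, 30/47) → index 6
j=5: u_5=89/150 ∈ [21/47, 30/47) → index 6
j=6: u_6=52/75 ∈ [30/47, 38/47) → index 7
j=7: u_7=119/150 ∈ [30/47, 38/47) → index 7
j=8: u_8=67/75 ∈ [38/47, 45/47) → index 8
j=9: u_9=149/150 ∈ [45/47, 1) → index 9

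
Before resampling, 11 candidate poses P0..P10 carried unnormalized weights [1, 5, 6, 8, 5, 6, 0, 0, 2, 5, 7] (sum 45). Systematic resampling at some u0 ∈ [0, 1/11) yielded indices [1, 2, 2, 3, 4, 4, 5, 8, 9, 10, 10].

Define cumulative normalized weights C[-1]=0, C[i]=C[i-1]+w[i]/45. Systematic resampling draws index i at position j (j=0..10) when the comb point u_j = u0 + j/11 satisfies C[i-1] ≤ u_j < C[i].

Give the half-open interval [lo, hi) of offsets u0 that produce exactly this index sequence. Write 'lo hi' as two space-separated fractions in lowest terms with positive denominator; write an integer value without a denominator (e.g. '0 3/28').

C = [1/45, 2/15, 4/15, 4/9, 5/9, 31/45, 31/45, 31/45, 11/15, 38/45, 1]
j=0 picked index 1: u0 ∈ [1/45, 2/15)
j=1 picked index 2: u0 ∈ [7/165, 29/165)
j=2 picked index 2: u0 ∈ [-8/165, 14/165)
j=3 picked index 3: u0 ∈ [-1/165, 17/99)
j=4 picked index 4: u0 ∈ [8/99, 19/99)
j=5 picked index 4: u0 ∈ [-1/99, 10/99)
j=6 picked index 5: u0 ∈ [1/99, 71/495)
j=7 picked index 8: u0 ∈ [26/495, 16/165)
j=8 picked index 9: u0 ∈ [1/165, 58/495)
j=9 picked index 10: u0 ∈ [13/495, 2/11)
j=10 picked index 10: u0 ∈ [-32/495, 1/11)
intersection: [8/99, 14/165)

8/99 14/165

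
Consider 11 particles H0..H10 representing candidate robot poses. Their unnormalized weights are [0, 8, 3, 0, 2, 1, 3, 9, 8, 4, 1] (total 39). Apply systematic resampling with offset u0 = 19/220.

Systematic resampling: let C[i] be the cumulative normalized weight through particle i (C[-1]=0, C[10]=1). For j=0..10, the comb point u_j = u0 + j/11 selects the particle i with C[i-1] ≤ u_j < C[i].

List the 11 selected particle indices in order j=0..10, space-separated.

1 1 2 6 7 7 7 8 8 9 10

C = [0, 8/39, 11/39, 11/39, 1/3, 14/39, 17/39, 2/3, 34/39, 38/39, 1]
j=0: u_0=19/220 ∈ [0, 8/39) → index 1
j=1: u_1=39/220 ∈ [0, 8/39) → index 1
j=2: u_2=59/220 ∈ [8/39, 11/39) → index 2
j=3: u_3=79/220 ∈ [14/39, 17/39) → index 6
j=4: u_4=9/20 ∈ [17/39, 2/3) → index 7
j=5: u_5=119/220 ∈ [17/39, 2/3) → index 7
j=6: u_6=139/220 ∈ [17/39, 2/3) → index 7
j=7: u_7=159/220 ∈ [2/3, 34/39) → index 8
j=8: u_8=179/220 ∈ [2/3, 34/39) → index 8
j=9: u_9=199/220 ∈ [34/39, 38/39) → index 9
j=10: u_10=219/220 ∈ [38/39, 1) → index 10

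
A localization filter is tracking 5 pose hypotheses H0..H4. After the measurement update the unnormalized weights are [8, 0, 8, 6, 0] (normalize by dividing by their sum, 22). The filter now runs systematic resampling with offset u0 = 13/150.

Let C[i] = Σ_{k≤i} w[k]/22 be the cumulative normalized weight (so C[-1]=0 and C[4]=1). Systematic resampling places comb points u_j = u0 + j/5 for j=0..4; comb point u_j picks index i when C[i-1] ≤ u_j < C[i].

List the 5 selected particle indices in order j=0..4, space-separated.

0 0 2 2 3

C = [4/11, 4/11, 8/11, 1, 1]
j=0: u_0=13/150 ∈ [0, 4/11) → index 0
j=1: u_1=43/150 ∈ [0, 4/11) → index 0
j=2: u_2=73/150 ∈ [4/11, 8/11) → index 2
j=3: u_3=103/150 ∈ [4/11, 8/11) → index 2
j=4: u_4=133/150 ∈ [8/11, 1) → index 3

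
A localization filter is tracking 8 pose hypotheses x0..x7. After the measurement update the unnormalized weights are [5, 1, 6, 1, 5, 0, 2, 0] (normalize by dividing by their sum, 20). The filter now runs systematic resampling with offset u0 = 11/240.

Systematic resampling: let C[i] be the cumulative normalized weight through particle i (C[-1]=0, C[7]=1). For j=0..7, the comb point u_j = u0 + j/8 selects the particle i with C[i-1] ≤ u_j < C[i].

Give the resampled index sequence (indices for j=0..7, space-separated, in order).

0 0 1 2 2 4 4 6

C = [1/4, 3/10, 3/5, 13/20, 9/10, 9/10, 1, 1]
j=0: u_0=11/240 ∈ [0, 1/4) → index 0
j=1: u_1=41/240 ∈ [0, 1/4) → index 0
j=2: u_2=71/240 ∈ [1/4, 3/10) → index 1
j=3: u_3=101/240 ∈ [3/10, 3/5) → index 2
j=4: u_4=131/240 ∈ [3/10, 3/5) → index 2
j=5: u_5=161/240 ∈ [13/20, 9/10) → index 4
j=6: u_6=191/240 ∈ [13/20, 9/10) → index 4
j=7: u_7=221/240 ∈ [9/10, 1) → index 6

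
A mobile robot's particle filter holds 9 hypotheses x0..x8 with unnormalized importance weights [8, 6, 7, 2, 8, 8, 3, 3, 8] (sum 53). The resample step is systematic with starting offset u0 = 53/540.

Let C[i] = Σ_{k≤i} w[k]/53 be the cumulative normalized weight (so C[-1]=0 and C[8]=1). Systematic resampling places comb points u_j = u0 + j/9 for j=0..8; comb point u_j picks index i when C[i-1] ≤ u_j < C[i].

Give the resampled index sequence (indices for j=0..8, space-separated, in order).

0 1 2 3 4 5 6 8 8

C = [8/53, 14/53, 21/53, 23/53, 31/53, 39/53, 42/53, 45/53, 1]
j=0: u_0=53/540 ∈ [0, 8/53) → index 0
j=1: u_1=113/540 ∈ [8/53, 14/53) → index 1
j=2: u_2=173/540 ∈ [14/53, 21/53) → index 2
j=3: u_3=233/540 ∈ [21/53, 23/53) → index 3
j=4: u_4=293/540 ∈ [23/53, 31/53) → index 4
j=5: u_5=353/540 ∈ [31/53, 39/53) → index 5
j=6: u_6=413/540 ∈ [39/53, 42/53) → index 6
j=7: u_7=473/540 ∈ [45/53, 1) → index 8
j=8: u_8=533/540 ∈ [45/53, 1) → index 8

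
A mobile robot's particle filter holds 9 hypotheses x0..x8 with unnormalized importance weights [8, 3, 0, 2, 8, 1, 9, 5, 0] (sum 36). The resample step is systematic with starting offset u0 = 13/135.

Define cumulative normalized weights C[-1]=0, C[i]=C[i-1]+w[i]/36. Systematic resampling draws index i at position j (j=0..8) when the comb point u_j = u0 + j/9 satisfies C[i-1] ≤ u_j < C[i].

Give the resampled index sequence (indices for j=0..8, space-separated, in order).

C = [2/9, 11/36, 11/36, 13/36, 7/12, 11/18, 31/36, 1, 1]
j=0: u_0=13/135 ∈ [0, 2/9) → index 0
j=1: u_1=28/135 ∈ [0, 2/9) → index 0
j=2: u_2=43/135 ∈ [11/36, 13/36) → index 3
j=3: u_3=58/135 ∈ [13/36, 7/12) → index 4
j=4: u_4=73/135 ∈ [13/36, 7/12) → index 4
j=5: u_5=88/135 ∈ [11/18, 31/36) → index 6
j=6: u_6=103/135 ∈ [11/18, 31/36) → index 6
j=7: u_7=118/135 ∈ [31/36, 1) → index 7
j=8: u_8=133/135 ∈ [31/36, 1) → index 7

0 0 3 4 4 6 6 7 7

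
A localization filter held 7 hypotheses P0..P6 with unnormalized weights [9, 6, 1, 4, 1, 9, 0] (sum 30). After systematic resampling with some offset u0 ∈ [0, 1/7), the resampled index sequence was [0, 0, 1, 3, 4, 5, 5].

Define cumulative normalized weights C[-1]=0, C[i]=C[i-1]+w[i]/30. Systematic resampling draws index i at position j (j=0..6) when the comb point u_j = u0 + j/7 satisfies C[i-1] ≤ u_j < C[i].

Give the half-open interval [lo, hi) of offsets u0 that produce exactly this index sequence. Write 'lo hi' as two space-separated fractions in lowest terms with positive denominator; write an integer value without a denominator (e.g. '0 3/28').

11/105 9/70

C = [3/10, 1/2, 8/15, 2/3, 7/10, 1, 1]
j=0 picked index 0: u0 ∈ [0, 3/10)
j=1 picked index 0: u0 ∈ [-1/7, 11/70)
j=2 picked index 1: u0 ∈ [1/70, 3/14)
j=3 picked index 3: u0 ∈ [11/105, 5/21)
j=4 picked index 4: u0 ∈ [2/21, 9/70)
j=5 picked index 5: u0 ∈ [-1/70, 2/7)
j=6 picked index 5: u0 ∈ [-11/70, 1/7)
intersection: [11/105, 9/70)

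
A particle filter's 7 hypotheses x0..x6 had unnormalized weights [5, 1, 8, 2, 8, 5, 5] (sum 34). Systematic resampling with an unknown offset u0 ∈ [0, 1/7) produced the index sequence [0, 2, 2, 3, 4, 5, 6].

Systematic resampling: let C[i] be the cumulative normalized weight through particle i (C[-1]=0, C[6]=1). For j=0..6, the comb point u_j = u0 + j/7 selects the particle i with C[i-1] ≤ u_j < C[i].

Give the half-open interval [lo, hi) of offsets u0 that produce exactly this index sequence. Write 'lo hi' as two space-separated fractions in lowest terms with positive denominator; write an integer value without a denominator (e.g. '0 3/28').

4/119 5/119

C = [5/34, 3/17, 7/17, 8/17, 12/17, 29/34, 1]
j=0 picked index 0: u0 ∈ [0, 5/34)
j=1 picked index 2: u0 ∈ [4/119, 32/119)
j=2 picked index 2: u0 ∈ [-13/119, 15/119)
j=3 picked index 3: u0 ∈ [-2/119, 5/119)
j=4 picked index 4: u0 ∈ [-12/119, 16/119)
j=5 picked index 5: u0 ∈ [-1/119, 33/238)
j=6 picked index 6: u0 ∈ [-1/238, 1/7)
intersection: [4/119, 5/119)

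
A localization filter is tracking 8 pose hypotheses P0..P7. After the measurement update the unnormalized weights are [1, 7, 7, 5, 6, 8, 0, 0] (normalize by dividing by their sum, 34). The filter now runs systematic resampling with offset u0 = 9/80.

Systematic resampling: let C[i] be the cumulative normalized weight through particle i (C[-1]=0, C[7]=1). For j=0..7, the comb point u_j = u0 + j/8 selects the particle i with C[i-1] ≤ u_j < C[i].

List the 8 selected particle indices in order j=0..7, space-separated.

C = [1/34, 4/17, 15/34, 10/17, 13/17, 1, 1, 1]
j=0: u_0=9/80 ∈ [1/34, 4/17) → index 1
j=1: u_1=19/80 ∈ [4/17, 15/34) → index 2
j=2: u_2=29/80 ∈ [4/17, 15/34) → index 2
j=3: u_3=39/80 ∈ [15/34, 10/17) → index 3
j=4: u_4=49/80 ∈ [10/17, 13/17) → index 4
j=5: u_5=59/80 ∈ [10/17, 13/17) → index 4
j=6: u_6=69/80 ∈ [13/17, 1) → index 5
j=7: u_7=79/80 ∈ [13/17, 1) → index 5

1 2 2 3 4 4 5 5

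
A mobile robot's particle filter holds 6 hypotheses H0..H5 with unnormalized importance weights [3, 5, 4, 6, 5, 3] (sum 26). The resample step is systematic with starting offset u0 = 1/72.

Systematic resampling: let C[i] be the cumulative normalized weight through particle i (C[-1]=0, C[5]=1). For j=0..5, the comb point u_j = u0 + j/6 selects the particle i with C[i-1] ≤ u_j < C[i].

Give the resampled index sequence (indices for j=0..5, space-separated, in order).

0 1 2 3 3 4

C = [3/26, 4/13, 6/13, 9/13, 23/26, 1]
j=0: u_0=1/72 ∈ [0, 3/26) → index 0
j=1: u_1=13/72 ∈ [3/26, 4/13) → index 1
j=2: u_2=25/72 ∈ [4/13, 6/13) → index 2
j=3: u_3=37/72 ∈ [6/13, 9/13) → index 3
j=4: u_4=49/72 ∈ [6/13, 9/13) → index 3
j=5: u_5=61/72 ∈ [9/13, 23/26) → index 4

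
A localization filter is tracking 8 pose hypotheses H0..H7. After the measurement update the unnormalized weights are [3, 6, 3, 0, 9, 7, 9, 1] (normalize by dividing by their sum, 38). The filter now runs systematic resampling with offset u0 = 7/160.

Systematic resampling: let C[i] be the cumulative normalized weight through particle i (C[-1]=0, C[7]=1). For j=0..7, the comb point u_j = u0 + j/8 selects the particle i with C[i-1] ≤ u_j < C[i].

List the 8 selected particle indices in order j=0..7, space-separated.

C = [3/38, 9/38, 6/19, 6/19, 21/38, 14/19, 37/38, 1]
j=0: u_0=7/160 ∈ [0, 3/38) → index 0
j=1: u_1=27/160 ∈ [3/38, 9/38) → index 1
j=2: u_2=47/160 ∈ [9/38, 6/19) → index 2
j=3: u_3=67/160 ∈ [6/19, 21/38) → index 4
j=4: u_4=87/160 ∈ [6/19, 21/38) → index 4
j=5: u_5=107/160 ∈ [21/38, 14/19) → index 5
j=6: u_6=127/160 ∈ [14/19, 37/38) → index 6
j=7: u_7=147/160 ∈ [14/19, 37/38) → index 6

0 1 2 4 4 5 6 6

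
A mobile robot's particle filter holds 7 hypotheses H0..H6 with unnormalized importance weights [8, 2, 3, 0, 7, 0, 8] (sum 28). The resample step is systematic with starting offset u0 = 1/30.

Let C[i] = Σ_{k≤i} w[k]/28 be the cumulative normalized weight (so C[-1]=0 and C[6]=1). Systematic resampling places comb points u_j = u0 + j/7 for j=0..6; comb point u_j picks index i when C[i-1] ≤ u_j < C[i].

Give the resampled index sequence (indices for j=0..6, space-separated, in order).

0 0 1 2 4 6 6

C = [2/7, 5/14, 13/28, 13/28, 5/7, 5/7, 1]
j=0: u_0=1/30 ∈ [0, 2/7) → index 0
j=1: u_1=37/210 ∈ [0, 2/7) → index 0
j=2: u_2=67/210 ∈ [2/7, 5/14) → index 1
j=3: u_3=97/210 ∈ [5/14, 13/28) → index 2
j=4: u_4=127/210 ∈ [13/28, 5/7) → index 4
j=5: u_5=157/210 ∈ [5/7, 1) → index 6
j=6: u_6=187/210 ∈ [5/7, 1) → index 6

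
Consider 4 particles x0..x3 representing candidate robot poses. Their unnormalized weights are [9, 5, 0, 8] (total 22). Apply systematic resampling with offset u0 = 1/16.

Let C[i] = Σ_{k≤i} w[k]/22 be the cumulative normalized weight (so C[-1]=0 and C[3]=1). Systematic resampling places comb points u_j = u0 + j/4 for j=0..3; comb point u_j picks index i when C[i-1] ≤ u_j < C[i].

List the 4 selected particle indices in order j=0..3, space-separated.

0 0 1 3

C = [9/22, 7/11, 7/11, 1]
j=0: u_0=1/16 ∈ [0, 9/22) → index 0
j=1: u_1=5/16 ∈ [0, 9/22) → index 0
j=2: u_2=9/16 ∈ [9/22, 7/11) → index 1
j=3: u_3=13/16 ∈ [7/11, 1) → index 3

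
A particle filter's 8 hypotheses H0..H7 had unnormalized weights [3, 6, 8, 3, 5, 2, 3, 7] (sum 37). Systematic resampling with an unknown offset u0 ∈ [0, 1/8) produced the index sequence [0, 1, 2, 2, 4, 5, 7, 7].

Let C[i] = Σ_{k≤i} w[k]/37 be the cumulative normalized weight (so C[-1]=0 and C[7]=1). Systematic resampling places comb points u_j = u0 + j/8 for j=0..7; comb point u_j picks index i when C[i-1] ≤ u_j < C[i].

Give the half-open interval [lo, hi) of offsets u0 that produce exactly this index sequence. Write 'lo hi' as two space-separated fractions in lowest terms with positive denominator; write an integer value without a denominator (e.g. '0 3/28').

C = [3/37, 9/37, 17/37, 20/37, 25/37, 27/37, 30/37, 1]
j=0 picked index 0: u0 ∈ [0, 3/37)
j=1 picked index 1: u0 ∈ [-13/296, 35/296)
j=2 picked index 2: u0 ∈ [-1/148, 31/148)
j=3 picked index 2: u0 ∈ [-39/296, 25/296)
j=4 picked index 4: u0 ∈ [3/74, 13/74)
j=5 picked index 5: u0 ∈ [15/296, 31/296)
j=6 picked index 7: u0 ∈ [9/148, 1/4)
j=7 picked index 7: u0 ∈ [-19/296, 1/8)
intersection: [9/148, 3/37)

9/148 3/37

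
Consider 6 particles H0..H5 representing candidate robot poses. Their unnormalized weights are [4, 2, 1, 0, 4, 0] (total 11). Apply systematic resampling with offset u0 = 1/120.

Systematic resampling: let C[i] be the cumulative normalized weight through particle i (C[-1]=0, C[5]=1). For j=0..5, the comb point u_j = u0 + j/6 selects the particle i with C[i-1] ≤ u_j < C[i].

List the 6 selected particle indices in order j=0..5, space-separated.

C = [4/11, 6/11, 7/11, 7/11, 1, 1]
j=0: u_0=1/120 ∈ [0, 4/11) → index 0
j=1: u_1=7/40 ∈ [0, 4/11) → index 0
j=2: u_2=41/120 ∈ [0, 4/11) → index 0
j=3: u_3=61/120 ∈ [4/11, 6/11) → index 1
j=4: u_4=27/40 ∈ [7/11, 1) → index 4
j=5: u_5=101/120 ∈ [7/11, 1) → index 4

0 0 0 1 4 4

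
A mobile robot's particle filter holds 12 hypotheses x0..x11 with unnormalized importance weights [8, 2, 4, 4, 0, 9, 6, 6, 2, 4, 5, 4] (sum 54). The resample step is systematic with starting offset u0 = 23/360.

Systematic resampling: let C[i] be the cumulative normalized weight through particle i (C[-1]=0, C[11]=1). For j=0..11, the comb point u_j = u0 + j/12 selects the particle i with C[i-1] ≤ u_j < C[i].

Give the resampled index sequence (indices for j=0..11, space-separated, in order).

0 0 2 3 5 5 6 7 8 9 10 11

C = [4/27, 5/27, 7/27, 1/3, 1/3, 1/2, 11/18, 13/18, 41/54, 5/6, 25/27, 1]
j=0: u_0=23/360 ∈ [0, 4/27) → index 0
j=1: u_1=53/360 ∈ [0, 4/27) → index 0
j=2: u_2=83/360 ∈ [5/27, 7/27) → index 2
j=3: u_3=113/360 ∈ [7/27, 1/3) → index 3
j=4: u_4=143/360 ∈ [1/3, 1/2) → index 5
j=5: u_5=173/360 ∈ [1/3, 1/2) → index 5
j=6: u_6=203/360 ∈ [1/2, 11/18) → index 6
j=7: u_7=233/360 ∈ [11/18, 13/18) → index 7
j=8: u_8=263/360 ∈ [13/18, 41/54) → index 8
j=9: u_9=293/360 ∈ [41/54, 5/6) → index 9
j=10: u_10=323/360 ∈ [5/6, 25/27) → index 10
j=11: u_11=353/360 ∈ [25/27, 1) → index 11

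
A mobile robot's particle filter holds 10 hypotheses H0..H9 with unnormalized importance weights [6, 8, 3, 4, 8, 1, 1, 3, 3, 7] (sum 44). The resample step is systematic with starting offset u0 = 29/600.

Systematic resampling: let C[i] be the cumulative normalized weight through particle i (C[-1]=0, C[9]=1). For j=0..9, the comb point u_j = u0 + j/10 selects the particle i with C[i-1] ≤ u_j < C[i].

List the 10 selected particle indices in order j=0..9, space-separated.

0 1 1 2 3 4 4 7 9 9

C = [3/22, 7/22, 17/44, 21/44, 29/44, 15/22, 31/44, 17/22, 37/44, 1]
j=0: u_0=29/600 ∈ [0, 3/22) → index 0
j=1: u_1=89/600 ∈ [3/22, 7/22) → index 1
j=2: u_2=149/600 ∈ [3/22, 7/22) → index 1
j=3: u_3=209/600 ∈ [7/22, 17/44) → index 2
j=4: u_4=269/600 ∈ [17/44, 21/44) → index 3
j=5: u_5=329/600 ∈ [21/44, 29/44) → index 4
j=6: u_6=389/600 ∈ [21/44, 29/44) → index 4
j=7: u_7=449/600 ∈ [31/44, 17/22) → index 7
j=8: u_8=509/600 ∈ [37/44, 1) → index 9
j=9: u_9=569/600 ∈ [37/44, 1) → index 9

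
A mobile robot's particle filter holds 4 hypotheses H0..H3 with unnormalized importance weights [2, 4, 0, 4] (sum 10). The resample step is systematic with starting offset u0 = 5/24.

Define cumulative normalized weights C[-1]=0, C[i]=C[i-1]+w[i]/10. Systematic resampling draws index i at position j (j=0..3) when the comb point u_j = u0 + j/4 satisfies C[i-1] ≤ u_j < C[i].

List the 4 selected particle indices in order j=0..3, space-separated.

1 1 3 3

C = [1/5, 3/5, 3/5, 1]
j=0: u_0=5/24 ∈ [1/5, 3/5) → index 1
j=1: u_1=11/24 ∈ [1/5, 3/5) → index 1
j=2: u_2=17/24 ∈ [3/5, 1) → index 3
j=3: u_3=23/24 ∈ [3/5, 1) → index 3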